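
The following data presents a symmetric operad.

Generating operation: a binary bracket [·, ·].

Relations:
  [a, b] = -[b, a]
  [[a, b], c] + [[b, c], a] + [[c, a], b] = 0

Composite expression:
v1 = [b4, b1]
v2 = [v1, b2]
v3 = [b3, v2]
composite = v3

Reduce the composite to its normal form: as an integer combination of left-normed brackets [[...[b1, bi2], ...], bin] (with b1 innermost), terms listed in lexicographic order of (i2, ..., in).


[[[b1, b4], b2], b3]

A multilinear Lie element is pinned by b1-initial words (b1 innermost).
Composite bracket: [b3, [[b4, b1], b2]]
Each bracket splits as ab - ba, giving 8 signed words (2^3 = 8).
Words beginning with b1 determine it all:
  sign of b1b4b2b3 is +1, so it contributes +[[[b1, b4], b2], b3]


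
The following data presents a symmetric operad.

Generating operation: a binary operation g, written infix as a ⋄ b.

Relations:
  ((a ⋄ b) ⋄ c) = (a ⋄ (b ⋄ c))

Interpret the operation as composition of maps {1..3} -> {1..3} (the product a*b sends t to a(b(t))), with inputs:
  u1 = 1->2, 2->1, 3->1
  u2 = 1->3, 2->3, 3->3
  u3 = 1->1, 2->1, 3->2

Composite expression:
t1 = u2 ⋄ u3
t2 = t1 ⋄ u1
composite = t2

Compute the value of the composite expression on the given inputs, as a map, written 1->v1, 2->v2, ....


1->3, 2->3, 3->3

(u2 ⋄ u3) = 1->3, 2->3, 3->3
((u2 ⋄ u3) ⋄ u1) = 1->3, 2->3, 3->3


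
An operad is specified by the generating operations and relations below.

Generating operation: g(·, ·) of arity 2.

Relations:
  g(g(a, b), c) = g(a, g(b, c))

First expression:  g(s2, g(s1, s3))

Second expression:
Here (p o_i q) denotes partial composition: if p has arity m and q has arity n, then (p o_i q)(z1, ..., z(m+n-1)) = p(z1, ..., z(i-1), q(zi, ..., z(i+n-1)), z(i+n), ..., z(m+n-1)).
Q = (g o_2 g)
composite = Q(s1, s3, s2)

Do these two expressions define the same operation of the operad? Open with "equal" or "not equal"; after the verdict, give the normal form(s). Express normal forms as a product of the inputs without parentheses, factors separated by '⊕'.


In normal form, the first expression is s2 ⊕ s1 ⊕ s3
In normal form, the second expression is s1 ⊕ s3 ⊕ s2
Different reductions; not equal.

not equal; the first gives s2 ⊕ s1 ⊕ s3 and the second s1 ⊕ s3 ⊕ s2


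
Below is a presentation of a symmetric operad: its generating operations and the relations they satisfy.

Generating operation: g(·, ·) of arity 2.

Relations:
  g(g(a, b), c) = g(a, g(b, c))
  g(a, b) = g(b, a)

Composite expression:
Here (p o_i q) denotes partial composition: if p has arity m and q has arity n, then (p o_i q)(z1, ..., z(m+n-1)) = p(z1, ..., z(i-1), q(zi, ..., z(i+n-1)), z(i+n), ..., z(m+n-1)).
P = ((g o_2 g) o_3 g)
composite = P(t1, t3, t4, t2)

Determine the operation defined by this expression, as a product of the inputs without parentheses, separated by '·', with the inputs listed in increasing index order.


With g associative and commutative, the t-input set is all that matters.
g(t4, t2) linearizes to t4 · t2
g(t3, g(t4, t2)) linearizes to t3 · t4 · t2
g(t1, g(t3, g(t4, t2))) linearizes to t1 · t3 · t4 · t2
commutativity sorts the factors: t1 · t2 · t3 · t4

t1 · t2 · t3 · t4


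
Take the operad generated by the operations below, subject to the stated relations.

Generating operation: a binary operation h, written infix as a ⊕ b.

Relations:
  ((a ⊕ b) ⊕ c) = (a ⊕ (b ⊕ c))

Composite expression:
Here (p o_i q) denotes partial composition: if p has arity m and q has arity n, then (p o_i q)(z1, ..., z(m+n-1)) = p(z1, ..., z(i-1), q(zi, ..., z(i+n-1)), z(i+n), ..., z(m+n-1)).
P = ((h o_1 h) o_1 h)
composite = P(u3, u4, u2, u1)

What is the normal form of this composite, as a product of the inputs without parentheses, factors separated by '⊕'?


u3 ⊕ u4 ⊕ u2 ⊕ u1

The h-tree's shape is irrelevant; the u-reading-order decides.
(u3 ⊕ u4) spells out as u3 ⊕ u4
((u3 ⊕ u4) ⊕ u2) spells out as u3 ⊕ u4 ⊕ u2
(((u3 ⊕ u4) ⊕ u2) ⊕ u1) spells out as u3 ⊕ u4 ⊕ u2 ⊕ u1


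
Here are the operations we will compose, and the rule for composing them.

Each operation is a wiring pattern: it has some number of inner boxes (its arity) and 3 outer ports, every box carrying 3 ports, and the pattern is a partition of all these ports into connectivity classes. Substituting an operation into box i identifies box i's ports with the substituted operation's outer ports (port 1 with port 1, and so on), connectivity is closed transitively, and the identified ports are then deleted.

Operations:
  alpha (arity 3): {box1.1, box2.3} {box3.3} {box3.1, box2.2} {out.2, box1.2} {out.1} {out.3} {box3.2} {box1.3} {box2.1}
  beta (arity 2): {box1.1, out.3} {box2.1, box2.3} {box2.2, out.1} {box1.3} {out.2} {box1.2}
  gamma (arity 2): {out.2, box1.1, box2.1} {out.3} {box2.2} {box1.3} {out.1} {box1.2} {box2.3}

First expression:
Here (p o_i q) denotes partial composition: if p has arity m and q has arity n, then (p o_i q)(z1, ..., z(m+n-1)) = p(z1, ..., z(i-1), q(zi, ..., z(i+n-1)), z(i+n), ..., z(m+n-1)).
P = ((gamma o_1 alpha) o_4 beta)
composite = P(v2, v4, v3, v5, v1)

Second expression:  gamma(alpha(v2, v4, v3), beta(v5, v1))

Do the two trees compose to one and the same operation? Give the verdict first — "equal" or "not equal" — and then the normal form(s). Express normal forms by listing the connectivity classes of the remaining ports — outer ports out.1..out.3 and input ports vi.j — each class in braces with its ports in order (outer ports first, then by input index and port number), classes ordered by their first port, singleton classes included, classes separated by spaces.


Reducing the first expression gives {out.1} {out.2, v1.2} {out.3} {v1.1, v1.3} {v2.1, v4.3} {v2.2} {v2.3} {v3.1, v4.2} {v3.2} {v3.3} {v4.1} {v5.1} {v5.2} {v5.3}
Reducing the second expression gives {out.1} {out.2, v1.2} {out.3} {v1.1, v1.3} {v2.1, v4.3} {v2.2} {v2.3} {v3.1, v4.2} {v3.2} {v3.3} {v4.1} {v5.1} {v5.2} {v5.3}
Identical normal forms: equal.

equal; the common form is {out.1} {out.2, v1.2} {out.3} {v1.1, v1.3} {v2.1, v4.3} {v2.2} {v2.3} {v3.1, v4.2} {v3.2} {v3.3} {v4.1} {v5.1} {v5.2} {v5.3}


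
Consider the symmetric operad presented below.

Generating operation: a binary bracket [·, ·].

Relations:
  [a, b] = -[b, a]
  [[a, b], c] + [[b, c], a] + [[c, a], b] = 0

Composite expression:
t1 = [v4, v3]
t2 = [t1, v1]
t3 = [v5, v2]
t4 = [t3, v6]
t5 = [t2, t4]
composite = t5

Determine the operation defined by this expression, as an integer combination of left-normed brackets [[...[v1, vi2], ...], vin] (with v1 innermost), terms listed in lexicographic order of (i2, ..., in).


-[[[[[v1, v3], v4], v2], v5], v6] + [[[[[v1, v3], v4], v5], v2], v6] + [[[[[v1, v3], v4], v6], v2], v5] - [[[[[v1, v3], v4], v6], v5], v2] + [[[[[v1, v4], v3], v2], v5], v6] - [[[[[v1, v4], v3], v5], v2], v6] - [[[[[v1, v4], v3], v6], v2], v5] + [[[[[v1, v4], v3], v6], v5], v2]

Antisymmetry and Jacobi reduce to v1-anchored left-normed brackets.
Composite bracket: [[[v4, v3], v1], [[v5, v2], v6]]
Under [a, b] = ab - ba we get 32 signed associative words (2^5 = 32).
Coefficients come from the v1-initial words:
  word v1v3v4v2v5v6 has sign -1, contributing -[[[[[v1, v3], v4], v2], v5], v6]
  word v1v3v4v5v2v6 has sign +1, contributing +[[[[[v1, v3], v4], v5], v2], v6]
  word v1v3v4v6v2v5 has sign +1, contributing +[[[[[v1, v3], v4], v6], v2], v5]
  word v1v3v4v6v5v2 has sign -1, contributing -[[[[[v1, v3], v4], v6], v5], v2]
  word v1v4v3v2v5v6 has sign +1, contributing +[[[[[v1, v4], v3], v2], v5], v6]
  word v1v4v3v5v2v6 has sign -1, contributing -[[[[[v1, v4], v3], v5], v2], v6]
  word v1v4v3v6v2v5 has sign -1, contributing -[[[[[v1, v4], v3], v6], v2], v5]
  word v1v4v3v6v5v2 has sign +1, contributing +[[[[[v1, v4], v3], v6], v5], v2]


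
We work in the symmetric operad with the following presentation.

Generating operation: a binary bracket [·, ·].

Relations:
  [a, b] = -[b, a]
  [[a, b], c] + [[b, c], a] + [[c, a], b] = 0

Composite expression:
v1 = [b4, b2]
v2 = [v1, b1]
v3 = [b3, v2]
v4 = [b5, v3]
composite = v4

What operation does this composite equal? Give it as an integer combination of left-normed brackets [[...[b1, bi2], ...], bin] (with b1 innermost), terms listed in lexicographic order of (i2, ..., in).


[[[[b1, b2], b4], b3], b5] - [[[[b1, b4], b2], b3], b5]

Skip Jacobi rewriting: expand, keep b1-initial words, read off terms.
Composite bracket: [b5, [b3, [[b4, b2], b1]]]
Expanding via [a, b] = ab - ba: 16 signed words (2^4 = 16).
Collect the words opening with b1:
  b1b2b4b3b5 appears with sign +1, giving the term +[[[[b1, b2], b4], b3], b5]
  b1b4b2b3b5 appears with sign -1, giving the term -[[[[b1, b4], b2], b3], b5]


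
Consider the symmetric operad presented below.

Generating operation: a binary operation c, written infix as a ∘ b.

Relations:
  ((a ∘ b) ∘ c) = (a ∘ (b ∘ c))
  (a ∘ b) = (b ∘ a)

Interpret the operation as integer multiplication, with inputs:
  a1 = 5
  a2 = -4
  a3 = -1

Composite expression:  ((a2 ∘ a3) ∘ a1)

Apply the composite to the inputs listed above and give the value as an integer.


20

(a2 ∘ a3) = 4
((a2 ∘ a3) ∘ a1) = 20


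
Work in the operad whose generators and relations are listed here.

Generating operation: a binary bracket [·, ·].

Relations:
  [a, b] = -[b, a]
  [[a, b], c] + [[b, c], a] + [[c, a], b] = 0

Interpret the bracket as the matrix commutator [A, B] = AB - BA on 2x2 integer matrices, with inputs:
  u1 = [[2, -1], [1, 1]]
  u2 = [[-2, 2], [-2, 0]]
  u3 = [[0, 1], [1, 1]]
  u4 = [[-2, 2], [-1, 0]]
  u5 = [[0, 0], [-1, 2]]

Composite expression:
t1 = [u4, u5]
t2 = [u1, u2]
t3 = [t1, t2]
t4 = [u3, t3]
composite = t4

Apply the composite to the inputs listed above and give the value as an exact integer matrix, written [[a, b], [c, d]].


[[0, 0], [0, 0]]

[u4, u5] = [[-2, 4], [0, 2]]
[u1, u2] = [[0, 0], [0, 0]]
[[u4, u5], [u1, u2]] = [[0, 0], [0, 0]]
[u3, [[u4, u5], [u1, u2]]] = [[0, 0], [0, 0]]


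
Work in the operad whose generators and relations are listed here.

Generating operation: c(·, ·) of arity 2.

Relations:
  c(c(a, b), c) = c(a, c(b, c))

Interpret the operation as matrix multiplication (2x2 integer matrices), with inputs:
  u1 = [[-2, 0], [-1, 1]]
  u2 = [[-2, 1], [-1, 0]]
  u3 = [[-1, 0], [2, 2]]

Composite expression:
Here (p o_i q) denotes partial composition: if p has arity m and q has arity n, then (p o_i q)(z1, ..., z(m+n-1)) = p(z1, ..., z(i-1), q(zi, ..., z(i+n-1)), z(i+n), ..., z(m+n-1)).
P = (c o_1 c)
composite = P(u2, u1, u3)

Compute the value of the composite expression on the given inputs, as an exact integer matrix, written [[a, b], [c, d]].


[[-1, 2], [-2, 0]]


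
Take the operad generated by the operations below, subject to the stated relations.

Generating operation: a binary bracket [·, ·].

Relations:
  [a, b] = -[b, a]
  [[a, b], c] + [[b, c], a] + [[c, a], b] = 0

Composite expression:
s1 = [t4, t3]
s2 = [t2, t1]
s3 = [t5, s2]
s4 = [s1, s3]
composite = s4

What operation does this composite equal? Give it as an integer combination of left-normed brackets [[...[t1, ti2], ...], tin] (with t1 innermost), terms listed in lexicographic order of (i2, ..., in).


Antisymmetry and Jacobi reduce to t1-anchored left-normed brackets.
Composite bracket: [[t4, t3], [t5, [t2, t1]]]
Full expansion: 16 signed words from ab - ba (2^4 = 16).
Only words starting with t1 matter:
  sign of t1t2t5t3t4 is +1, so it contributes +[[[[t1, t2], t5], t3], t4]
  sign of t1t2t5t4t3 is -1, so it contributes -[[[[t1, t2], t5], t4], t3]

[[[[t1, t2], t5], t3], t4] - [[[[t1, t2], t5], t4], t3]


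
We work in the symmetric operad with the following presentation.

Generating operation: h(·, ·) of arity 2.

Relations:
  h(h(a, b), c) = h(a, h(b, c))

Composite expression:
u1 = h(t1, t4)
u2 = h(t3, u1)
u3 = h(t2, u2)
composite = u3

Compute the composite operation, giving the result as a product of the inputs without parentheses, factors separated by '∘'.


t2 ∘ t3 ∘ t1 ∘ t4

Under associativity of h, the answer is the t's in reading order.
h(t1, t4) flattens to t1 ∘ t4
h(t3, h(t1, t4)) flattens to t3 ∘ t1 ∘ t4
h(t2, h(t3, h(t1, t4))) flattens to t2 ∘ t3 ∘ t1 ∘ t4


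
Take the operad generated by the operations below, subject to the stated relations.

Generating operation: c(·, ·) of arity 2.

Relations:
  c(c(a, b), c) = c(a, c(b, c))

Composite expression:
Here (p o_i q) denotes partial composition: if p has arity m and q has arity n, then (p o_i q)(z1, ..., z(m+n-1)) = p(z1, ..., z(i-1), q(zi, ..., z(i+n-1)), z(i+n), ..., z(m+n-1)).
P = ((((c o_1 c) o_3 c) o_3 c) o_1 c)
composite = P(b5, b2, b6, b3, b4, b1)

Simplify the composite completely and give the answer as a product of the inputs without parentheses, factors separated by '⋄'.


b5 ⋄ b2 ⋄ b6 ⋄ b3 ⋄ b4 ⋄ b1

Under associativity of c, the answer is the b's in reading order.
c(b5, b2) reduces to b5 ⋄ b2
c(c(b5, b2), b6) reduces to b5 ⋄ b2 ⋄ b6
c(b3, b4) reduces to b3 ⋄ b4
c(c(b3, b4), b1) reduces to b3 ⋄ b4 ⋄ b1
c(c(c(b5, b2), b6), c(c(b3, b4), b1)) reduces to b5 ⋄ b2 ⋄ b6 ⋄ b3 ⋄ b4 ⋄ b1


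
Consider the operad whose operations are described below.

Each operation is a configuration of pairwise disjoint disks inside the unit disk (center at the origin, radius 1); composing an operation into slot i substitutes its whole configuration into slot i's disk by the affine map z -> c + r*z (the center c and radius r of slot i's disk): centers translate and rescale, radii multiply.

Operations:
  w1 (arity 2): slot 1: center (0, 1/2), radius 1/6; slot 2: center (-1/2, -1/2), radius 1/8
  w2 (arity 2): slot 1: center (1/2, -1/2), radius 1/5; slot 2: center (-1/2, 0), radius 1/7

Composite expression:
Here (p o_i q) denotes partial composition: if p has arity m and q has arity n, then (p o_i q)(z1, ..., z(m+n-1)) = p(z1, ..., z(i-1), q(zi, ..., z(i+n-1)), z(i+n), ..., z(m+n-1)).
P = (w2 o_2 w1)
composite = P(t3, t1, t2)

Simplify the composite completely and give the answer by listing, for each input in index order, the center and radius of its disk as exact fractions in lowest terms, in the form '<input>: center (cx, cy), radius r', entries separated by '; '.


t1: center (-1/2, 1/14), radius 1/42; t2: center (-4/7, -1/14), radius 1/56; t3: center (1/2, -1/2), radius 1/5

Follow each t-input down from w2: c' goes to c + r*c', radius to r*r'.
for t3, the 1-step affine chain lands on center (1/2, -1/2), radius 1/5
for t1, the 2-step affine chain lands on center (-1/2, 1/14), radius 1/42
for t2, the 2-step affine chain lands on center (-4/7, -1/14), radius 1/56


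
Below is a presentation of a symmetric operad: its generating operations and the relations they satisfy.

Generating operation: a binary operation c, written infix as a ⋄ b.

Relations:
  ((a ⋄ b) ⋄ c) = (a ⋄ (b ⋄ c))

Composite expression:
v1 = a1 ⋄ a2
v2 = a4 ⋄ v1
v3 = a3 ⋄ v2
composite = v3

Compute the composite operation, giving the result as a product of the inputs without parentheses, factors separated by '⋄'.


a3 ⋄ a4 ⋄ a1 ⋄ a2

Every regrouping of c is equal, so read the a-inputs in written order.
(a1 ⋄ a2) collapses to a1 ⋄ a2
(a4 ⋄ (a1 ⋄ a2)) collapses to a4 ⋄ a1 ⋄ a2
(a3 ⋄ (a4 ⋄ (a1 ⋄ a2))) collapses to a3 ⋄ a4 ⋄ a1 ⋄ a2


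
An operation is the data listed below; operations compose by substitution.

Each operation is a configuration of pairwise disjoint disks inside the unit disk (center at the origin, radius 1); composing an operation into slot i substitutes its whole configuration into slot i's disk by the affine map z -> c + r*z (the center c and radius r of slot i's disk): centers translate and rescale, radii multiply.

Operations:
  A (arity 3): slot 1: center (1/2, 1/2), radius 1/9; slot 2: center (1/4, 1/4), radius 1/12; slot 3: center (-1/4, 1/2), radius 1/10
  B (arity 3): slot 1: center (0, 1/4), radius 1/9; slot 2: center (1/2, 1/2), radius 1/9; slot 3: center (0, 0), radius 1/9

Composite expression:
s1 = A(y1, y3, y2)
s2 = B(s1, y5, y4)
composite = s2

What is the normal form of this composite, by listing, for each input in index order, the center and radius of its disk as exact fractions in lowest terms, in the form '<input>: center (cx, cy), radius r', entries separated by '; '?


Affine substitution under B: radii multiply and y-centers shift.
y1 passes through 2 substitutions, ending at center (1/18, 11/36), radius 1/81
y3 passes through 2 substitutions, ending at center (1/36, 5/18), radius 1/108
y2 passes through 2 substitutions, ending at center (-1/36, 11/36), radius 1/90
y5 passes through 1 substitution, ending at center (1/2, 1/2), radius 1/9
y4 passes through 1 substitution, ending at center (0, 0), radius 1/9

y1: center (1/18, 11/36), radius 1/81; y2: center (-1/36, 11/36), radius 1/90; y3: center (1/36, 5/18), radius 1/108; y4: center (0, 0), radius 1/9; y5: center (1/2, 1/2), radius 1/9


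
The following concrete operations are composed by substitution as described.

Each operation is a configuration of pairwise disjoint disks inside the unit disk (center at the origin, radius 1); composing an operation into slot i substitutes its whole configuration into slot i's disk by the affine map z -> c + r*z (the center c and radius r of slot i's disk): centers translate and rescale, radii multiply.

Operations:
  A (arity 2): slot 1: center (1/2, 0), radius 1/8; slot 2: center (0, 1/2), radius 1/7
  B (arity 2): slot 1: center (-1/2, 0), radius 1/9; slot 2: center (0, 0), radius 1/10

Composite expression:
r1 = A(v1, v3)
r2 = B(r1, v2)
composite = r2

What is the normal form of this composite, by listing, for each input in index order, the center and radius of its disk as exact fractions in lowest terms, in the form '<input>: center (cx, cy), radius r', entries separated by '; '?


v1: center (-4/9, 0), radius 1/72; v2: center (0, 0), radius 1/10; v3: center (-1/2, 1/18), radius 1/63


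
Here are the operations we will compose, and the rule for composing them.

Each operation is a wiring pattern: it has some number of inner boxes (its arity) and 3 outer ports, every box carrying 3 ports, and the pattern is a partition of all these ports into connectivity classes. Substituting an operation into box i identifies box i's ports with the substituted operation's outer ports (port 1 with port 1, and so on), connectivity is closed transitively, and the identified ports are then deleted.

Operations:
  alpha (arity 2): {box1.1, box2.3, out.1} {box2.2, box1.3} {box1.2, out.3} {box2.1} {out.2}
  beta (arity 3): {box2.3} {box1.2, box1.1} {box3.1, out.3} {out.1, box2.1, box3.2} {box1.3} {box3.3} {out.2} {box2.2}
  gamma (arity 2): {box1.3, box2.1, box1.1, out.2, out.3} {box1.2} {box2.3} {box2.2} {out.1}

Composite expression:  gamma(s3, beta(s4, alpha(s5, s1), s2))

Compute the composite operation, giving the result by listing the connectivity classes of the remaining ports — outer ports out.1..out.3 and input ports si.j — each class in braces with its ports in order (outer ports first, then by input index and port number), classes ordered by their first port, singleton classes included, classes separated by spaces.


{out.1} {out.2, out.3, s1.3, s2.2, s3.1, s3.3, s5.1} {s1.1} {s1.2, s5.3} {s2.1} {s2.3} {s3.2} {s4.1, s4.2} {s4.3} {s5.2}

Substituting into gamma glues patterns; closure does the rest.
alpha over (s5, s1) gives {out.1, s1.3, s5.1} {out.2} {out.3, s5.2} {s1.1} {s1.2, s5.3}, out.j being that stage's outer ports
beta over (s4, s5, s1, s2) gives {out.1, s1.3, s2.2, s5.1} {out.2} {out.3, s2.1} {s1.1} {s1.2, s5.3} {s2.3} {s4.1, s4.2} {s4.3} {s5.2}, out.j being that stage's outer ports
gamma over (s3, s4, s5, s1, s2) gives {out.1} {out.2, out.3, s1.3, s2.2, s3.1, s3.3, s5.1} {s1.1} {s1.2, s5.3} {s2.1} {s2.3} {s3.2} {s4.1, s4.2} {s4.3} {s5.2}, out.j being that stage's outer ports


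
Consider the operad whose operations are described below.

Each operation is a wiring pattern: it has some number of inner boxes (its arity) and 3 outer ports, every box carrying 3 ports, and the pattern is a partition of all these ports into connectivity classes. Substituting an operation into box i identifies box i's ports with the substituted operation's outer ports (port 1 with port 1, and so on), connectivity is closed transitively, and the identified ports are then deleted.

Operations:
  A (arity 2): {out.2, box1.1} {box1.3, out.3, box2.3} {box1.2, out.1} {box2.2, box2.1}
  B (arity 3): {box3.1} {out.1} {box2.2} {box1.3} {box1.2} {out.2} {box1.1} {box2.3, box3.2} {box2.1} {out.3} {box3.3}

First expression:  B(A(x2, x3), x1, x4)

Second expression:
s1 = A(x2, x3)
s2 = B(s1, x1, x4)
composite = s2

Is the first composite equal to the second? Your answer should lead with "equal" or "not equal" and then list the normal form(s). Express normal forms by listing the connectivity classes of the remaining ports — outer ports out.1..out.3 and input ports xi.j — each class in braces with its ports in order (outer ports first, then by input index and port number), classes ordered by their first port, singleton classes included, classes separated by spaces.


equal: each reduces to {out.1} {out.2} {out.3} {x1.1} {x1.2} {x1.3, x4.2} {x2.1} {x2.2} {x2.3, x3.3} {x3.1, x3.2} {x4.1} {x4.3}

In normal form, the first expression is {out.1} {out.2} {out.3} {x1.1} {x1.2} {x1.3, x4.2} {x2.1} {x2.2} {x2.3, x3.3} {x3.1, x3.2} {x4.1} {x4.3}
In normal form, the second expression is {out.1} {out.2} {out.3} {x1.1} {x1.2} {x1.3, x4.2} {x2.1} {x2.2} {x2.3, x3.3} {x3.1, x3.2} {x4.1} {x4.3}
The forms coincide; equal.


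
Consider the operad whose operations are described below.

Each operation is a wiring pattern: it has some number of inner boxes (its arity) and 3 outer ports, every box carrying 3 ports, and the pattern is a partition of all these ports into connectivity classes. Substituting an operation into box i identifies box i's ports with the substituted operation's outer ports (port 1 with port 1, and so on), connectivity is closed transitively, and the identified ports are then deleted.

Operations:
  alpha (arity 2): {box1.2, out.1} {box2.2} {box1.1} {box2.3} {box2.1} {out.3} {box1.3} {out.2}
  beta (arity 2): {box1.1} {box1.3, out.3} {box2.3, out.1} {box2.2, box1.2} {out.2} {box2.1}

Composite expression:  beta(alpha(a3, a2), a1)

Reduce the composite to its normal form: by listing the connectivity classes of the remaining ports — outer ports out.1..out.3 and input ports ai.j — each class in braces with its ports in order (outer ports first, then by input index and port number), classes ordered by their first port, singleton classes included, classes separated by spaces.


{out.1, a1.3} {out.2} {out.3} {a1.1} {a1.2} {a2.1} {a2.2} {a2.3} {a3.1} {a3.2} {a3.3}

Two ports join when wires chain via beta-identified ports.
after alpha, the pattern on (a3, a2) reads {out.1, a3.2} {out.2} {out.3} {a2.1} {a2.2} {a2.3} {a3.1} {a3.3} (out.j = its outer ports)
after beta, the pattern on (a3, a2, a1) reads {out.1, a1.3} {out.2} {out.3} {a1.1} {a1.2} {a2.1} {a2.2} {a2.3} {a3.1} {a3.2} {a3.3} (out.j = its outer ports)


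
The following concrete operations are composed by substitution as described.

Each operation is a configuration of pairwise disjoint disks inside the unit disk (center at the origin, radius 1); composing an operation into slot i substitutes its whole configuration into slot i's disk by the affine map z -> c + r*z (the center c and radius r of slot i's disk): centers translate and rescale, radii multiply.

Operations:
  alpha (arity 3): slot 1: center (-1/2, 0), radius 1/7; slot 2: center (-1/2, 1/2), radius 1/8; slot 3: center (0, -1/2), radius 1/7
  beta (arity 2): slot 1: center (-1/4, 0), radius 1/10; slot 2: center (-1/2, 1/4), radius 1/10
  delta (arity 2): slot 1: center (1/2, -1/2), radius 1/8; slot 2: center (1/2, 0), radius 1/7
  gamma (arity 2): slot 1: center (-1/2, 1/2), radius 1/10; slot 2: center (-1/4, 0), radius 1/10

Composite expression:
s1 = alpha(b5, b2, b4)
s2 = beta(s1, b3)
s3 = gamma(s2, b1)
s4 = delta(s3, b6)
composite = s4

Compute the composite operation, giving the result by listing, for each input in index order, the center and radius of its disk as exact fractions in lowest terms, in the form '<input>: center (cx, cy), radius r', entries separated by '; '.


b1: center (15/32, -1/2), radius 1/80; b2: center (347/800, -699/1600), radius 1/6400; b3: center (69/160, -139/320), radius 1/800; b4: center (139/320, -701/1600), radius 1/5600; b5: center (347/800, -7/16), radius 1/5600; b6: center (1/2, 0), radius 1/7

Only the slot chain above each b matters under delta; compose those maps.
input b5: applying the 4 nested substitutions gives center (347/800, -7/16), radius 1/5600
input b2: applying the 4 nested substitutions gives center (347/800, -699/1600), radius 1/6400
input b4: applying the 4 nested substitutions gives center (139/320, -701/1600), radius 1/5600
input b3: applying the 3 nested substitutions gives center (69/160, -139/320), radius 1/800
input b1: applying the 2 nested substitutions gives center (15/32, -1/2), radius 1/80
input b6: applying the 1 nested substitution gives center (1/2, 0), radius 1/7


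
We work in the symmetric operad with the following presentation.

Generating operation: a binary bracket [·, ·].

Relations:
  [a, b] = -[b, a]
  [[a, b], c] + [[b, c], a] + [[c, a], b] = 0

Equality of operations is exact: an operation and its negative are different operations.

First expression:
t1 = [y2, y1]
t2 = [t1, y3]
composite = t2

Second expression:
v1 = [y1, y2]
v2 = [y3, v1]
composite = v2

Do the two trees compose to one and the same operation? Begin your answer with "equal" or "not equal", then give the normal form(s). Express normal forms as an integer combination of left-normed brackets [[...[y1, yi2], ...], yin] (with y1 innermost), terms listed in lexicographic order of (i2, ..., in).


Normal form of the first expression: -[[y1, y2], y3]
Normal form of the second expression: -[[y1, y2], y3]
Same normal form: equal.

equal — both sides give -[[y1, y2], y3]


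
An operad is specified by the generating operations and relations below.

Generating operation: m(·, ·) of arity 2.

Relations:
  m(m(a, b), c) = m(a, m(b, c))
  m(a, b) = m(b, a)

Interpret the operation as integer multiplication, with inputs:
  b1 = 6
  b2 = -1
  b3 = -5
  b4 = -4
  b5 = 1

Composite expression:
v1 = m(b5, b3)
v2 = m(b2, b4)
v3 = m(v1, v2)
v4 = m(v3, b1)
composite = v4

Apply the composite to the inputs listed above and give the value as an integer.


-120


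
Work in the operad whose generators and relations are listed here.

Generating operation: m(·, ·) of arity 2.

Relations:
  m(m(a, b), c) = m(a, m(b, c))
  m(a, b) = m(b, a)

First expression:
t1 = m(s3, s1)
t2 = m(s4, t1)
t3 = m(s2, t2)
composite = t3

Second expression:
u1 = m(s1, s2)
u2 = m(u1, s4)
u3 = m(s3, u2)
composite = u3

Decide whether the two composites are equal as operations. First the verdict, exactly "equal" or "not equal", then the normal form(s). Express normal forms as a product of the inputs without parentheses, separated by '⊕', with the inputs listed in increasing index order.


equal — both sides give s1 ⊕ s2 ⊕ s3 ⊕ s4


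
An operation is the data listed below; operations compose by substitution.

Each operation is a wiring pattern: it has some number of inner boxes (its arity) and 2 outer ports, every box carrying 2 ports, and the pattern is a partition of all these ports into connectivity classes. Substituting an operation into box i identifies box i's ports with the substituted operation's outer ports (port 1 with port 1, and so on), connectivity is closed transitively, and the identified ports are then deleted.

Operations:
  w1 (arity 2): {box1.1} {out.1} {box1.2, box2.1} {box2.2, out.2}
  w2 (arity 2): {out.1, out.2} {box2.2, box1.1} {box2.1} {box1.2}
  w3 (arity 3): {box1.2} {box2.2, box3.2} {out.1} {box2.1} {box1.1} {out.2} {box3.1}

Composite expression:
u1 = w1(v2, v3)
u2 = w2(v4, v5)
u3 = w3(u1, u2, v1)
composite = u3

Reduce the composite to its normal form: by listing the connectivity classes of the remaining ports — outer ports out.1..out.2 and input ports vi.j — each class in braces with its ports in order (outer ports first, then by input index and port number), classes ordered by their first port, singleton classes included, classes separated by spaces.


{out.1} {out.2} {v1.1} {v1.2} {v2.1} {v2.2, v3.1} {v3.2} {v4.1, v5.2} {v4.2} {v5.1}

Substituting into w3 glues patterns; closure does the rest.
through w1, on inputs (v2, v3): {out.1} {out.2, v3.2} {v2.1} {v2.2, v3.1} (out.j = stage outer ports)
through w2, on inputs (v4, v5): {out.1, out.2} {v4.1, v5.2} {v4.2} {v5.1} (out.j = stage outer ports)
through w3, on inputs (v2, v3, v4, v5, v1): {out.1} {out.2} {v1.1} {v1.2} {v2.1} {v2.2, v3.1} {v3.2} {v4.1, v5.2} {v4.2} {v5.1} (out.j = stage outer ports)


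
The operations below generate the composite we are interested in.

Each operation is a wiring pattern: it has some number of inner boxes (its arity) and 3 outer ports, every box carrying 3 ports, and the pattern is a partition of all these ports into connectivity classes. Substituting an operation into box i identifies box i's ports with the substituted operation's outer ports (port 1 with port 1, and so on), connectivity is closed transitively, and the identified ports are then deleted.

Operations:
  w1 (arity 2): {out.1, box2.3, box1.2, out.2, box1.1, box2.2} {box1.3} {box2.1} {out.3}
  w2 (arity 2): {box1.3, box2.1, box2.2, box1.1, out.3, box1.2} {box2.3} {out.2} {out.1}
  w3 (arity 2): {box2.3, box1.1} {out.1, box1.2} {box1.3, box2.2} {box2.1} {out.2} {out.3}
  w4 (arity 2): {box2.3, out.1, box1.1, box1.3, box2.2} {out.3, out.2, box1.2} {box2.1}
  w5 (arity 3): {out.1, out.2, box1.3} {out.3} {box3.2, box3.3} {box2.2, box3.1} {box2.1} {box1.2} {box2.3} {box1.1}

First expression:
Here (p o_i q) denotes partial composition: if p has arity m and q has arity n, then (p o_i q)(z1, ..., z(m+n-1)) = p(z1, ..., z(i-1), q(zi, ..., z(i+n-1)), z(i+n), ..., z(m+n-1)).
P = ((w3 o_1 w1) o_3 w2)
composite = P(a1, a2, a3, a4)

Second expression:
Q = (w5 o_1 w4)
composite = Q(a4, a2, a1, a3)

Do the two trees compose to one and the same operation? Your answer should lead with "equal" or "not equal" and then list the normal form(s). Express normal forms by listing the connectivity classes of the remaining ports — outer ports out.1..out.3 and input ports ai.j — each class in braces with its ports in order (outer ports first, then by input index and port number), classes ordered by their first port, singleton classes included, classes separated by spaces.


Normal form of the first expression: {out.1, a1.1, a1.2, a2.2, a2.3, a3.1, a3.2, a3.3, a4.1, a4.2} {out.2} {out.3} {a1.3} {a2.1} {a4.3}
Normal form of the second expression: {out.1, out.2, a4.2} {out.3} {a1.1} {a1.2, a3.1} {a1.3} {a2.1} {a2.2, a2.3, a4.1, a4.3} {a3.2, a3.3}
Distinct normal forms: not equal.

not equal; the first gives {out.1, a1.1, a1.2, a2.2, a2.3, a3.1, a3.2, a3.3, a4.1, a4.2} {out.2} {out.3} {a1.3} {a2.1} {a4.3} and the second {out.1, out.2, a4.2} {out.3} {a1.1} {a1.2, a3.1} {a1.3} {a2.1} {a2.2, a2.3, a4.1, a4.3} {a3.2, a3.3}


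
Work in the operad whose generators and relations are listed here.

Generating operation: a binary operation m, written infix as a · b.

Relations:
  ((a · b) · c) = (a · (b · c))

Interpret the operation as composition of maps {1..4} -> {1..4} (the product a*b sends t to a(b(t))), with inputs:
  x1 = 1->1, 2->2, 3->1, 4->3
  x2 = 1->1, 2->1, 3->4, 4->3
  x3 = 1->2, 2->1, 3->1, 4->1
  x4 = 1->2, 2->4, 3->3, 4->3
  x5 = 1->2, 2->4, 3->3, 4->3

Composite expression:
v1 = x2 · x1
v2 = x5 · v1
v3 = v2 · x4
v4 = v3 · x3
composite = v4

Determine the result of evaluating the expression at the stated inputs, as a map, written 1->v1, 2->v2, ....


1->3, 2->2, 3->2, 4->2

(x2 · x1) = 1->1, 2->1, 3->1, 4->4
(x5 · (x2 · x1)) = 1->2, 2->2, 3->2, 4->3
((x5 · (x2 · x1)) · x4) = 1->2, 2->3, 3->2, 4->2
(((x5 · (x2 · x1)) · x4) · x3) = 1->3, 2->2, 3->2, 4->2


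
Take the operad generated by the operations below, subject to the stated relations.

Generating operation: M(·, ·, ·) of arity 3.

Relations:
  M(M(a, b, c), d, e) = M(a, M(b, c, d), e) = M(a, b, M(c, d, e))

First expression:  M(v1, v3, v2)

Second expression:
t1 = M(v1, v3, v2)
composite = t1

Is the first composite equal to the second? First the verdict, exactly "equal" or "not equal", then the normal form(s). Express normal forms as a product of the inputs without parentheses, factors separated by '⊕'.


equal: each reduces to v1 ⊕ v3 ⊕ v2


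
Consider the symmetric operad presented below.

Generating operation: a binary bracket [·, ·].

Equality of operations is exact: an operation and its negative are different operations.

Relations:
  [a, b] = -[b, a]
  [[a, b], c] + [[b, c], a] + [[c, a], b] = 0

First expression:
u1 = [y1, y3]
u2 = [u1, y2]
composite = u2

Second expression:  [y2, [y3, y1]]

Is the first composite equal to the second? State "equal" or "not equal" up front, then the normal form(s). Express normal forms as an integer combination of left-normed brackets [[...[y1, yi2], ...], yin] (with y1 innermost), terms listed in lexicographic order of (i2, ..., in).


In normal form, the first expression is [[y1, y3], y2]
In normal form, the second expression is [[y1, y3], y2]
One common form — equal.

equal; both compose to [[y1, y3], y2]


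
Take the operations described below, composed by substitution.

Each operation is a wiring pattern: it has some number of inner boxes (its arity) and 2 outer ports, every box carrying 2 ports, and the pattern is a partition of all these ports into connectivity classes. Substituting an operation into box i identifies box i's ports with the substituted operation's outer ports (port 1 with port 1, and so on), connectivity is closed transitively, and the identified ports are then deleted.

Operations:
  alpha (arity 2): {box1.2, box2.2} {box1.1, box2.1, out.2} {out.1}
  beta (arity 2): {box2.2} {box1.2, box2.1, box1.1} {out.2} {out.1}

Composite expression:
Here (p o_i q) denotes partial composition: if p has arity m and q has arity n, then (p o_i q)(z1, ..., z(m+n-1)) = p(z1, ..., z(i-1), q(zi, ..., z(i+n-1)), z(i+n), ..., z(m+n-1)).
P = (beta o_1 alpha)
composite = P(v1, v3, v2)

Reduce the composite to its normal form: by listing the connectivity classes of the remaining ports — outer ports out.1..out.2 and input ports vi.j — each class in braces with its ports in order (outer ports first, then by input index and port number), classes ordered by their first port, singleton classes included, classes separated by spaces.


After gluing at beta, chains via deleted ports link the v-ports.
composing alpha on (v1, v3), with out.j its own outer ports: {out.1} {out.2, v1.1, v3.1} {v1.2, v3.2}
composing beta on (v1, v3, v2), with out.j its own outer ports: {out.1} {out.2} {v1.1, v2.1, v3.1} {v1.2, v3.2} {v2.2}

{out.1} {out.2} {v1.1, v2.1, v3.1} {v1.2, v3.2} {v2.2}


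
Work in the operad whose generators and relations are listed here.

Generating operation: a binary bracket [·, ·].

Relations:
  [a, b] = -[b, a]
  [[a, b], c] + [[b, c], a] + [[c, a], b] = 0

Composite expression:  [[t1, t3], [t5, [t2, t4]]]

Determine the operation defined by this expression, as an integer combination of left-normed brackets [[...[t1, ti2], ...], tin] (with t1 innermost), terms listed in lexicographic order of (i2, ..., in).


-[[[[t1, t3], t2], t4], t5] + [[[[t1, t3], t4], t2], t5] + [[[[t1, t3], t5], t2], t4] - [[[[t1, t3], t5], t4], t2]

A multilinear Lie element is pinned by t1-initial words (t1 innermost).
Composite bracket: [[t1, t3], [t5, [t2, t4]]]
Expanding via [a, b] = ab - ba: 16 signed words (2^4 = 16).
Collect the words opening with t1:
  from t1t3t2t4t5, sign -1: term -[[[[t1, t3], t2], t4], t5]
  from t1t3t4t2t5, sign +1: term +[[[[t1, t3], t4], t2], t5]
  from t1t3t5t2t4, sign +1: term +[[[[t1, t3], t5], t2], t4]
  from t1t3t5t4t2, sign -1: term -[[[[t1, t3], t5], t4], t2]


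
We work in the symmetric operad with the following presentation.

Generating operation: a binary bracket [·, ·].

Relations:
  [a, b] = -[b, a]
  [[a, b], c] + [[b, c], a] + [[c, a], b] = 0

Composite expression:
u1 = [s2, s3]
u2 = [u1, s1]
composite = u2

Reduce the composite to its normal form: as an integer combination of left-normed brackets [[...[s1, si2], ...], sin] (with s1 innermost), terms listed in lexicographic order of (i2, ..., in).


-[[s1, s2], s3] + [[s1, s3], s2]

Expand each bracket as ab - ba; the s1-initial words give the coefficients.
Composite bracket: [[s2, s3], s1]
Applying ab - ba throughout gives 4 signed words (2^2 = 4).
Collect the words opening with s1:
  s1s2s3 (sign -1) contributes -[[s1, s2], s3]
  s1s3s2 (sign +1) contributes +[[s1, s3], s2]


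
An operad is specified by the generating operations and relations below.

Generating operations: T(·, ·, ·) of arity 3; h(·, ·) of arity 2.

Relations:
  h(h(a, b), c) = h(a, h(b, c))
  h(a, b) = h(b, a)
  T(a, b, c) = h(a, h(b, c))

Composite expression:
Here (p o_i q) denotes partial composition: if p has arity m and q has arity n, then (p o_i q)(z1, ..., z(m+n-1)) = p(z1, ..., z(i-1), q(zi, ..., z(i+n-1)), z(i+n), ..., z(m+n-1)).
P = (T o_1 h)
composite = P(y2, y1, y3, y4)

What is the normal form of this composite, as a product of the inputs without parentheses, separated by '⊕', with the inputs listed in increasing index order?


y1 ⊕ y2 ⊕ y3 ⊕ y4

Reordering under T is free, so list the y-inputs canonically.
h(y2, y1) unparenthesizes to y2 ⊕ y1
T(h(y2, y1), y3, y4) unparenthesizes to y2 ⊕ y1 ⊕ y3 ⊕ y4
reordering the factors by index: y1 ⊕ y2 ⊕ y3 ⊕ y4


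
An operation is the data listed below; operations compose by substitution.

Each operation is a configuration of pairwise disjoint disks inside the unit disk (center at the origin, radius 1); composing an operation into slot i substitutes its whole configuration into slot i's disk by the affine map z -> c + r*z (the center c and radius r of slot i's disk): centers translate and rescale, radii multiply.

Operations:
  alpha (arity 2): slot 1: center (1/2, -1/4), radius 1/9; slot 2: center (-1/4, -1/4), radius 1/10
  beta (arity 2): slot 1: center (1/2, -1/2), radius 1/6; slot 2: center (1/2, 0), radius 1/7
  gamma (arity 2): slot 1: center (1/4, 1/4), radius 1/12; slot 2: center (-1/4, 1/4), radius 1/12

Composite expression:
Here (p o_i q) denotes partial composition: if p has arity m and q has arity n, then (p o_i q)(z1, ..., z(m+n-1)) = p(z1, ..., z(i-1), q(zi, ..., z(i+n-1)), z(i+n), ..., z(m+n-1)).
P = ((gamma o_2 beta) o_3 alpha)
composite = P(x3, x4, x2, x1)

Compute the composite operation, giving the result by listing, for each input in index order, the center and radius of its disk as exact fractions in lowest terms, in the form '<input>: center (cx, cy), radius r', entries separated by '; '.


x1: center (-71/336, 83/336), radius 1/840; x2: center (-17/84, 83/336), radius 1/756; x3: center (1/4, 1/4), radius 1/12; x4: center (-5/24, 5/24), radius 1/72

Below gamma, radii multiply path by path; the x-disk centers shift.
for x3, the 1-step affine chain lands on center (1/4, 1/4), radius 1/12
for x4, the 2-step affine chain lands on center (-5/24, 5/24), radius 1/72
for x2, the 3-step affine chain lands on center (-17/84, 83/336), radius 1/756
for x1, the 3-step affine chain lands on center (-71/336, 83/336), radius 1/840


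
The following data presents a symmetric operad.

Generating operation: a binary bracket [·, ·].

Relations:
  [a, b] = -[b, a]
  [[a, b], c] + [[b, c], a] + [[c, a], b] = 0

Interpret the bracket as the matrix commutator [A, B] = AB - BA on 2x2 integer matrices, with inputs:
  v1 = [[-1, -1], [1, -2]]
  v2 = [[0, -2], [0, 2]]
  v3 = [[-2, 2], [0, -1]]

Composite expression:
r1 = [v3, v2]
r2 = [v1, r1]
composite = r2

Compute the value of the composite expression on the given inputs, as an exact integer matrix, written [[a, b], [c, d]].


[[-6, 6], [0, 6]]

[v3, v2] = [[0, 6], [0, 0]]
[v1, [v3, v2]] = [[-6, 6], [0, 6]]


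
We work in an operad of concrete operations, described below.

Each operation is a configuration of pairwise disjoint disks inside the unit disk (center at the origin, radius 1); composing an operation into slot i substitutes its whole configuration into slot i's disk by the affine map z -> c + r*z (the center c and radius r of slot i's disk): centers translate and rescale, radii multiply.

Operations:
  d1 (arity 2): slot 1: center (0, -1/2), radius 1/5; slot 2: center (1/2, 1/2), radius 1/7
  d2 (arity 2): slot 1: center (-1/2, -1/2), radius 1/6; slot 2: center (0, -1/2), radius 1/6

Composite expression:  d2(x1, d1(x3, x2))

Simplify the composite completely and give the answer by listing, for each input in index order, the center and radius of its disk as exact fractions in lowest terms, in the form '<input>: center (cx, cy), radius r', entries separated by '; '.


Below d2, radii multiply path by path; the x-disk centers shift.
for x1, the 1-step affine chain lands on center (-1/2, -1/2), radius 1/6
for x3, the 2-step affine chain lands on center (0, -7/12), radius 1/30
for x2, the 2-step affine chain lands on center (1/12, -5/12), radius 1/42

x1: center (-1/2, -1/2), radius 1/6; x2: center (1/12, -5/12), radius 1/42; x3: center (0, -7/12), radius 1/30
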